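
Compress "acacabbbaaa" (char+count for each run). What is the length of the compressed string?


Input: acacabbbaaa
Runs:
  'a' x 1 => "a1"
  'c' x 1 => "c1"
  'a' x 1 => "a1"
  'c' x 1 => "c1"
  'a' x 1 => "a1"
  'b' x 3 => "b3"
  'a' x 3 => "a3"
Compressed: "a1c1a1c1a1b3a3"
Compressed length: 14

14


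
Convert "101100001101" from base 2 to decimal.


Input: "101100001101" in base 2
Positional expansion:
  Digit '1' (value 1) x 2^11 = 2048
  Digit '0' (value 0) x 2^10 = 0
  Digit '1' (value 1) x 2^9 = 512
  Digit '1' (value 1) x 2^8 = 256
  Digit '0' (value 0) x 2^7 = 0
  Digit '0' (value 0) x 2^6 = 0
  Digit '0' (value 0) x 2^5 = 0
  Digit '0' (value 0) x 2^4 = 0
  Digit '1' (value 1) x 2^3 = 8
  Digit '1' (value 1) x 2^2 = 4
  Digit '0' (value 0) x 2^1 = 0
  Digit '1' (value 1) x 2^0 = 1
Sum = 2829

2829


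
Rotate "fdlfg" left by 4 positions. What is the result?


Input: "fdlfg", rotate left by 4
First 4 characters: "fdlf"
Remaining characters: "g"
Concatenate remaining + first: "g" + "fdlf" = "gfdlf"

gfdlf


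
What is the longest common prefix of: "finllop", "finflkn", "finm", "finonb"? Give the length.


Words: finllop, finflkn, finm, finonb
  Position 0: all 'f' => match
  Position 1: all 'i' => match
  Position 2: all 'n' => match
  Position 3: ('l', 'f', 'm', 'o') => mismatch, stop
LCP = "fin" (length 3)

3


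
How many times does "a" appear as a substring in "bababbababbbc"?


Searching for "a" in "bababbababbbc"
Scanning each position:
  Position 0: "b" => no
  Position 1: "a" => MATCH
  Position 2: "b" => no
  Position 3: "a" => MATCH
  Position 4: "b" => no
  Position 5: "b" => no
  Position 6: "a" => MATCH
  Position 7: "b" => no
  Position 8: "a" => MATCH
  Position 9: "b" => no
  Position 10: "b" => no
  Position 11: "b" => no
  Position 12: "c" => no
Total occurrences: 4

4


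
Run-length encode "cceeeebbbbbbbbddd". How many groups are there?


Input: cceeeebbbbbbbbddd
Scanning for consecutive runs:
  Group 1: 'c' x 2 (positions 0-1)
  Group 2: 'e' x 4 (positions 2-5)
  Group 3: 'b' x 8 (positions 6-13)
  Group 4: 'd' x 3 (positions 14-16)
Total groups: 4

4


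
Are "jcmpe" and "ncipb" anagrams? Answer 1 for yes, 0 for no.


Strings: "jcmpe", "ncipb"
Sorted first:  cejmp
Sorted second: bcinp
Differ at position 0: 'c' vs 'b' => not anagrams

0


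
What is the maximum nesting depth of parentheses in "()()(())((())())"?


Input: "()()(())((())())"
Tracking depth:
  Position 0 '(': depth becomes 1
  Position 1 ')': depth becomes 0
  Position 2 '(': depth becomes 1
  Position 3 ')': depth becomes 0
  Position 4 '(': depth becomes 1
  Position 5 '(': depth becomes 2
  Position 6 ')': depth becomes 1
  Position 7 ')': depth becomes 0
  Position 8 '(': depth becomes 1
  Position 9 '(': depth becomes 2
  Position 10 '(': depth becomes 3
  Position 11 ')': depth becomes 2
  Position 12 ')': depth becomes 1
  Position 13 '(': depth becomes 2
  Position 14 ')': depth becomes 1
  Position 15 ')': depth becomes 0
Maximum depth reached: 3

3


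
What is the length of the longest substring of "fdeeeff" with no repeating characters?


Input: "fdeeeff"
Sliding window (track last position of each char):
  Position 0 ('f'): window [0,0] length 1 -- new best
  Position 1 ('d'): window [0,1] length 2 -- new best
  Position 2 ('e'): window [0,2] length 3 -- new best
  Position 3 ('e'): repeat (last at 2), move window start to 3
  Position 3 ('e'): window [3,3] length 1
  Position 4 ('e'): repeat (last at 3), move window start to 4
  Position 4 ('e'): window [4,4] length 1
  Position 5 ('f'): window [4,5] length 2
  Position 6 ('f'): repeat (last at 5), move window start to 6
  Position 6 ('f'): window [6,6] length 1
Longest substring with no repeats: "fde" with length 3

3


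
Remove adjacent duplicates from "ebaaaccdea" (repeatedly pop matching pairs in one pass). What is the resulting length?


Input: ebaaaccdea
Stack-based adjacent duplicate removal:
  Read 'e': push. Stack: e
  Read 'b': push. Stack: eb
  Read 'a': push. Stack: eba
  Read 'a': matches stack top 'a' => pop. Stack: eb
  Read 'a': push. Stack: eba
  Read 'c': push. Stack: ebac
  Read 'c': matches stack top 'c' => pop. Stack: eba
  Read 'd': push. Stack: ebad
  Read 'e': push. Stack: ebade
  Read 'a': push. Stack: ebadea
Final stack: "ebadea" (length 6)

6


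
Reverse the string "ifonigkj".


Input: ifonigkj
Reading characters right to left:
  Position 7: 'j'
  Position 6: 'k'
  Position 5: 'g'
  Position 4: 'i'
  Position 3: 'n'
  Position 2: 'o'
  Position 1: 'f'
  Position 0: 'i'
Reversed: jkginofi

jkginofi


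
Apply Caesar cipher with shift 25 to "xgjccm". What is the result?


Caesar cipher: shift "xgjccm" by 25
  'x' (pos 23) + 25 = pos 22 = 'w'
  'g' (pos 6) + 25 = pos 5 = 'f'
  'j' (pos 9) + 25 = pos 8 = 'i'
  'c' (pos 2) + 25 = pos 1 = 'b'
  'c' (pos 2) + 25 = pos 1 = 'b'
  'm' (pos 12) + 25 = pos 11 = 'l'
Result: wfibbl

wfibbl


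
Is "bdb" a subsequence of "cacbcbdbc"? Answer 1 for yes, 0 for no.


Check if "bdb" is a subsequence of "cacbcbdbc"
Greedy scan:
  Position 0 ('c'): no match needed
  Position 1 ('a'): no match needed
  Position 2 ('c'): no match needed
  Position 3 ('b'): matches sub[0] = 'b'
  Position 4 ('c'): no match needed
  Position 5 ('b'): no match needed
  Position 6 ('d'): matches sub[1] = 'd'
  Position 7 ('b'): matches sub[2] = 'b'
  Position 8 ('c'): no match needed
All 3 characters matched => is a subsequence

1


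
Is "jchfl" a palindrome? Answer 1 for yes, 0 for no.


Input: jchfl
Reversed: lfhcj
  Compare pos 0 ('j') with pos 4 ('l'): MISMATCH
  Compare pos 1 ('c') with pos 3 ('f'): MISMATCH
Result: not a palindrome

0


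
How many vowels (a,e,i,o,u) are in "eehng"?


Input: eehng
Checking each character:
  'e' at position 0: vowel (running total: 1)
  'e' at position 1: vowel (running total: 2)
  'h' at position 2: consonant
  'n' at position 3: consonant
  'g' at position 4: consonant
Total vowels: 2

2


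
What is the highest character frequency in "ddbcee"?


Input: ddbcee
Character counts:
  'b': 1
  'c': 1
  'd': 2
  'e': 2
Maximum frequency: 2

2


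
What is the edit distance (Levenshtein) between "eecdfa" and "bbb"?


Computing edit distance: "eecdfa" -> "bbb"
DP table:
           b    b    b
      0    1    2    3
  e   1    1    2    3
  e   2    2    2    3
  c   3    3    3    3
  d   4    4    4    4
  f   5    5    5    5
  a   6    6    6    6
Edit distance = dp[6][3] = 6

6


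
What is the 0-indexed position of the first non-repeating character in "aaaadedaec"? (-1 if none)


Input: aaaadedaec
Character frequencies:
  'a': 5
  'c': 1
  'd': 2
  'e': 2
Scanning left to right for freq == 1:
  Position 0 ('a'): freq=5, skip
  Position 1 ('a'): freq=5, skip
  Position 2 ('a'): freq=5, skip
  Position 3 ('a'): freq=5, skip
  Position 4 ('d'): freq=2, skip
  Position 5 ('e'): freq=2, skip
  Position 6 ('d'): freq=2, skip
  Position 7 ('a'): freq=5, skip
  Position 8 ('e'): freq=2, skip
  Position 9 ('c'): unique! => answer = 9

9


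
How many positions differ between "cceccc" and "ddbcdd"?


Comparing "cceccc" and "ddbcdd" position by position:
  Position 0: 'c' vs 'd' => DIFFER
  Position 1: 'c' vs 'd' => DIFFER
  Position 2: 'e' vs 'b' => DIFFER
  Position 3: 'c' vs 'c' => same
  Position 4: 'c' vs 'd' => DIFFER
  Position 5: 'c' vs 'd' => DIFFER
Positions that differ: 5

5


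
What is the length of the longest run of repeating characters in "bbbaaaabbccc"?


Input: "bbbaaaabbccc"
Scanning for longest run:
  Position 1 ('b'): continues run of 'b', length=2
  Position 2 ('b'): continues run of 'b', length=3
  Position 3 ('a'): new char, reset run to 1
  Position 4 ('a'): continues run of 'a', length=2
  Position 5 ('a'): continues run of 'a', length=3
  Position 6 ('a'): continues run of 'a', length=4
  Position 7 ('b'): new char, reset run to 1
  Position 8 ('b'): continues run of 'b', length=2
  Position 9 ('c'): new char, reset run to 1
  Position 10 ('c'): continues run of 'c', length=2
  Position 11 ('c'): continues run of 'c', length=3
Longest run: 'a' with length 4

4


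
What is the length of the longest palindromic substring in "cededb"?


Input: "cededb"
Checking substrings for palindromes:
  [1:4] "ede" (len 3) => palindrome
  [2:5] "ded" (len 3) => palindrome
Longest palindromic substring: "ede" with length 3

3


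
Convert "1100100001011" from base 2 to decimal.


Input: "1100100001011" in base 2
Positional expansion:
  Digit '1' (value 1) x 2^12 = 4096
  Digit '1' (value 1) x 2^11 = 2048
  Digit '0' (value 0) x 2^10 = 0
  Digit '0' (value 0) x 2^9 = 0
  Digit '1' (value 1) x 2^8 = 256
  Digit '0' (value 0) x 2^7 = 0
  Digit '0' (value 0) x 2^6 = 0
  Digit '0' (value 0) x 2^5 = 0
  Digit '0' (value 0) x 2^4 = 0
  Digit '1' (value 1) x 2^3 = 8
  Digit '0' (value 0) x 2^2 = 0
  Digit '1' (value 1) x 2^1 = 2
  Digit '1' (value 1) x 2^0 = 1
Sum = 6411

6411


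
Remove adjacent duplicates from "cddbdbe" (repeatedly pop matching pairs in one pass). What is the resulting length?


Input: cddbdbe
Stack-based adjacent duplicate removal:
  Read 'c': push. Stack: c
  Read 'd': push. Stack: cd
  Read 'd': matches stack top 'd' => pop. Stack: c
  Read 'b': push. Stack: cb
  Read 'd': push. Stack: cbd
  Read 'b': push. Stack: cbdb
  Read 'e': push. Stack: cbdbe
Final stack: "cbdbe" (length 5)

5


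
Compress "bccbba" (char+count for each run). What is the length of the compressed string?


Input: bccbba
Runs:
  'b' x 1 => "b1"
  'c' x 2 => "c2"
  'b' x 2 => "b2"
  'a' x 1 => "a1"
Compressed: "b1c2b2a1"
Compressed length: 8

8


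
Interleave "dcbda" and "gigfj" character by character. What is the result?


Interleaving "dcbda" and "gigfj":
  Position 0: 'd' from first, 'g' from second => "dg"
  Position 1: 'c' from first, 'i' from second => "ci"
  Position 2: 'b' from first, 'g' from second => "bg"
  Position 3: 'd' from first, 'f' from second => "df"
  Position 4: 'a' from first, 'j' from second => "aj"
Result: dgcibgdfaj

dgcibgdfaj


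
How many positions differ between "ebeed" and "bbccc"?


Comparing "ebeed" and "bbccc" position by position:
  Position 0: 'e' vs 'b' => DIFFER
  Position 1: 'b' vs 'b' => same
  Position 2: 'e' vs 'c' => DIFFER
  Position 3: 'e' vs 'c' => DIFFER
  Position 4: 'd' vs 'c' => DIFFER
Positions that differ: 4

4


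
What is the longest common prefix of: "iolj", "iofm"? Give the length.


Words: iolj, iofm
  Position 0: all 'i' => match
  Position 1: all 'o' => match
  Position 2: ('l', 'f') => mismatch, stop
LCP = "io" (length 2)

2


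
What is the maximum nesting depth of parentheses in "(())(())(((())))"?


Input: "(())(())(((())))"
Tracking depth:
  Position 0 '(': depth becomes 1
  Position 1 '(': depth becomes 2
  Position 2 ')': depth becomes 1
  Position 3 ')': depth becomes 0
  Position 4 '(': depth becomes 1
  Position 5 '(': depth becomes 2
  Position 6 ')': depth becomes 1
  Position 7 ')': depth becomes 0
  Position 8 '(': depth becomes 1
  Position 9 '(': depth becomes 2
  Position 10 '(': depth becomes 3
  Position 11 '(': depth becomes 4
  Position 12 ')': depth becomes 3
  Position 13 ')': depth becomes 2
  Position 14 ')': depth becomes 1
  Position 15 ')': depth becomes 0
Maximum depth reached: 4

4


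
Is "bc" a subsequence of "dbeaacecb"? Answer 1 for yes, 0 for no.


Check if "bc" is a subsequence of "dbeaacecb"
Greedy scan:
  Position 0 ('d'): no match needed
  Position 1 ('b'): matches sub[0] = 'b'
  Position 2 ('e'): no match needed
  Position 3 ('a'): no match needed
  Position 4 ('a'): no match needed
  Position 5 ('c'): matches sub[1] = 'c'
  Position 6 ('e'): no match needed
  Position 7 ('c'): no match needed
  Position 8 ('b'): no match needed
All 2 characters matched => is a subsequence

1


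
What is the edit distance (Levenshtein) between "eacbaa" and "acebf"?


Computing edit distance: "eacbaa" -> "acebf"
DP table:
           a    c    e    b    f
      0    1    2    3    4    5
  e   1    1    2    2    3    4
  a   2    1    2    3    3    4
  c   3    2    1    2    3    4
  b   4    3    2    2    2    3
  a   5    4    3    3    3    3
  a   6    5    4    4    4    4
Edit distance = dp[6][5] = 4

4


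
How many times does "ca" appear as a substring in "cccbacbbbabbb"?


Searching for "ca" in "cccbacbbbabbb"
Scanning each position:
  Position 0: "cc" => no
  Position 1: "cc" => no
  Position 2: "cb" => no
  Position 3: "ba" => no
  Position 4: "ac" => no
  Position 5: "cb" => no
  Position 6: "bb" => no
  Position 7: "bb" => no
  Position 8: "ba" => no
  Position 9: "ab" => no
  Position 10: "bb" => no
  Position 11: "bb" => no
Total occurrences: 0

0


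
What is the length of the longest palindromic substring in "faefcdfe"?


Input: "faefcdfe"
Checking substrings for palindromes:
  No multi-char palindromic substrings found
Longest palindromic substring: "f" with length 1

1


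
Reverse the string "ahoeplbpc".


Input: ahoeplbpc
Reading characters right to left:
  Position 8: 'c'
  Position 7: 'p'
  Position 6: 'b'
  Position 5: 'l'
  Position 4: 'p'
  Position 3: 'e'
  Position 2: 'o'
  Position 1: 'h'
  Position 0: 'a'
Reversed: cpblpeoha

cpblpeoha


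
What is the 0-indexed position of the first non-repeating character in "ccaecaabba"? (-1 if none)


Input: ccaecaabba
Character frequencies:
  'a': 4
  'b': 2
  'c': 3
  'e': 1
Scanning left to right for freq == 1:
  Position 0 ('c'): freq=3, skip
  Position 1 ('c'): freq=3, skip
  Position 2 ('a'): freq=4, skip
  Position 3 ('e'): unique! => answer = 3

3


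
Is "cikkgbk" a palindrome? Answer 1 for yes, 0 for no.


Input: cikkgbk
Reversed: kbgkkic
  Compare pos 0 ('c') with pos 6 ('k'): MISMATCH
  Compare pos 1 ('i') with pos 5 ('b'): MISMATCH
  Compare pos 2 ('k') with pos 4 ('g'): MISMATCH
Result: not a palindrome

0


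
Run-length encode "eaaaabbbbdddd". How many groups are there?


Input: eaaaabbbbdddd
Scanning for consecutive runs:
  Group 1: 'e' x 1 (positions 0-0)
  Group 2: 'a' x 4 (positions 1-4)
  Group 3: 'b' x 4 (positions 5-8)
  Group 4: 'd' x 4 (positions 9-12)
Total groups: 4

4


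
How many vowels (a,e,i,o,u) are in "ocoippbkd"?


Input: ocoippbkd
Checking each character:
  'o' at position 0: vowel (running total: 1)
  'c' at position 1: consonant
  'o' at position 2: vowel (running total: 2)
  'i' at position 3: vowel (running total: 3)
  'p' at position 4: consonant
  'p' at position 5: consonant
  'b' at position 6: consonant
  'k' at position 7: consonant
  'd' at position 8: consonant
Total vowels: 3

3


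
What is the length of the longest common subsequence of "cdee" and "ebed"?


LCS of "cdee" and "ebed"
DP table:
           e    b    e    d
      0    0    0    0    0
  c   0    0    0    0    0
  d   0    0    0    0    1
  e   0    1    1    1    1
  e   0    1    1    2    2
LCS length = dp[4][4] = 2

2


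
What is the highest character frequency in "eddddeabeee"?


Input: eddddeabeee
Character counts:
  'a': 1
  'b': 1
  'd': 4
  'e': 5
Maximum frequency: 5

5


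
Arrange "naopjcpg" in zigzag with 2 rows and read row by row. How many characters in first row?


Zigzag "naopjcpg" into 2 rows:
Placing characters:
  'n' => row 0
  'a' => row 1
  'o' => row 0
  'p' => row 1
  'j' => row 0
  'c' => row 1
  'p' => row 0
  'g' => row 1
Rows:
  Row 0: "nojp"
  Row 1: "apcg"
First row length: 4

4


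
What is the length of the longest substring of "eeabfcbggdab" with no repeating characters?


Input: "eeabfcbggdab"
Sliding window (track last position of each char):
  Position 0 ('e'): window [0,0] length 1 -- new best
  Position 1 ('e'): repeat (last at 0), move window start to 1
  Position 1 ('e'): window [1,1] length 1
  Position 2 ('a'): window [1,2] length 2 -- new best
  Position 3 ('b'): window [1,3] length 3 -- new best
  Position 4 ('f'): window [1,4] length 4 -- new best
  Position 5 ('c'): window [1,5] length 5 -- new best
  Position 6 ('b'): repeat (last at 3), move window start to 4
  Position 6 ('b'): window [4,6] length 3
  Position 7 ('g'): window [4,7] length 4
  Position 8 ('g'): repeat (last at 7), move window start to 8
  Position 8 ('g'): window [8,8] length 1
  Position 9 ('d'): window [8,9] length 2
  Position 10 ('a'): window [8,10] length 3
  Position 11 ('b'): window [8,11] length 4
Longest substring with no repeats: "eabfc" with length 5

5


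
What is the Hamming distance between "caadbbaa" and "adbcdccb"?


Comparing "caadbbaa" and "adbcdccb" position by position:
  Position 0: 'c' vs 'a' => differ
  Position 1: 'a' vs 'd' => differ
  Position 2: 'a' vs 'b' => differ
  Position 3: 'd' vs 'c' => differ
  Position 4: 'b' vs 'd' => differ
  Position 5: 'b' vs 'c' => differ
  Position 6: 'a' vs 'c' => differ
  Position 7: 'a' vs 'b' => differ
Total differences (Hamming distance): 8

8


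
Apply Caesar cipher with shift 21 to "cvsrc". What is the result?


Caesar cipher: shift "cvsrc" by 21
  'c' (pos 2) + 21 = pos 23 = 'x'
  'v' (pos 21) + 21 = pos 16 = 'q'
  's' (pos 18) + 21 = pos 13 = 'n'
  'r' (pos 17) + 21 = pos 12 = 'm'
  'c' (pos 2) + 21 = pos 23 = 'x'
Result: xqnmx

xqnmx


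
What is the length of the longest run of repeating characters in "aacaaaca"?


Input: "aacaaaca"
Scanning for longest run:
  Position 1 ('a'): continues run of 'a', length=2
  Position 2 ('c'): new char, reset run to 1
  Position 3 ('a'): new char, reset run to 1
  Position 4 ('a'): continues run of 'a', length=2
  Position 5 ('a'): continues run of 'a', length=3
  Position 6 ('c'): new char, reset run to 1
  Position 7 ('a'): new char, reset run to 1
Longest run: 'a' with length 3

3


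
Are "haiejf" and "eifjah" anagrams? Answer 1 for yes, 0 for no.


Strings: "haiejf", "eifjah"
Sorted first:  aefhij
Sorted second: aefhij
Sorted forms match => anagrams

1


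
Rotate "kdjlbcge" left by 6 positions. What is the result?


Input: "kdjlbcge", rotate left by 6
First 6 characters: "kdjlbc"
Remaining characters: "ge"
Concatenate remaining + first: "ge" + "kdjlbc" = "gekdjlbc"

gekdjlbc


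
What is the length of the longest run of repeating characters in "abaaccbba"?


Input: "abaaccbba"
Scanning for longest run:
  Position 1 ('b'): new char, reset run to 1
  Position 2 ('a'): new char, reset run to 1
  Position 3 ('a'): continues run of 'a', length=2
  Position 4 ('c'): new char, reset run to 1
  Position 5 ('c'): continues run of 'c', length=2
  Position 6 ('b'): new char, reset run to 1
  Position 7 ('b'): continues run of 'b', length=2
  Position 8 ('a'): new char, reset run to 1
Longest run: 'a' with length 2

2


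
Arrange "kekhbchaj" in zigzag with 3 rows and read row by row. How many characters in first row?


Zigzag "kekhbchaj" into 3 rows:
Placing characters:
  'k' => row 0
  'e' => row 1
  'k' => row 2
  'h' => row 1
  'b' => row 0
  'c' => row 1
  'h' => row 2
  'a' => row 1
  'j' => row 0
Rows:
  Row 0: "kbj"
  Row 1: "ehca"
  Row 2: "kh"
First row length: 3

3


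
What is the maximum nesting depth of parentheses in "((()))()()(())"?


Input: "((()))()()(())"
Tracking depth:
  Position 0 '(': depth becomes 1
  Position 1 '(': depth becomes 2
  Position 2 '(': depth becomes 3
  Position 3 ')': depth becomes 2
  Position 4 ')': depth becomes 1
  Position 5 ')': depth becomes 0
  Position 6 '(': depth becomes 1
  Position 7 ')': depth becomes 0
  Position 8 '(': depth becomes 1
  Position 9 ')': depth becomes 0
  Position 10 '(': depth becomes 1
  Position 11 '(': depth becomes 2
  Position 12 ')': depth becomes 1
  Position 13 ')': depth becomes 0
Maximum depth reached: 3

3


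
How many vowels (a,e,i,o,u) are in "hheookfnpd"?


Input: hheookfnpd
Checking each character:
  'h' at position 0: consonant
  'h' at position 1: consonant
  'e' at position 2: vowel (running total: 1)
  'o' at position 3: vowel (running total: 2)
  'o' at position 4: vowel (running total: 3)
  'k' at position 5: consonant
  'f' at position 6: consonant
  'n' at position 7: consonant
  'p' at position 8: consonant
  'd' at position 9: consonant
Total vowels: 3

3


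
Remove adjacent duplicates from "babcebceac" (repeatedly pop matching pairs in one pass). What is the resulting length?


Input: babcebceac
Stack-based adjacent duplicate removal:
  Read 'b': push. Stack: b
  Read 'a': push. Stack: ba
  Read 'b': push. Stack: bab
  Read 'c': push. Stack: babc
  Read 'e': push. Stack: babce
  Read 'b': push. Stack: babceb
  Read 'c': push. Stack: babcebc
  Read 'e': push. Stack: babcebce
  Read 'a': push. Stack: babcebcea
  Read 'c': push. Stack: babcebceac
Final stack: "babcebceac" (length 10)

10


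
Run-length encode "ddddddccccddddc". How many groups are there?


Input: ddddddccccddddc
Scanning for consecutive runs:
  Group 1: 'd' x 6 (positions 0-5)
  Group 2: 'c' x 4 (positions 6-9)
  Group 3: 'd' x 4 (positions 10-13)
  Group 4: 'c' x 1 (positions 14-14)
Total groups: 4

4


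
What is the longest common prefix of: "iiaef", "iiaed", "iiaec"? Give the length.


Words: iiaef, iiaed, iiaec
  Position 0: all 'i' => match
  Position 1: all 'i' => match
  Position 2: all 'a' => match
  Position 3: all 'e' => match
  Position 4: ('f', 'd', 'c') => mismatch, stop
LCP = "iiae" (length 4)

4


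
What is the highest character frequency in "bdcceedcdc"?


Input: bdcceedcdc
Character counts:
  'b': 1
  'c': 4
  'd': 3
  'e': 2
Maximum frequency: 4

4


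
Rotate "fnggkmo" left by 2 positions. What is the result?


Input: "fnggkmo", rotate left by 2
First 2 characters: "fn"
Remaining characters: "ggkmo"
Concatenate remaining + first: "ggkmo" + "fn" = "ggkmofn"

ggkmofn


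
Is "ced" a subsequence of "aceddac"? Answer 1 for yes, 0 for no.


Check if "ced" is a subsequence of "aceddac"
Greedy scan:
  Position 0 ('a'): no match needed
  Position 1 ('c'): matches sub[0] = 'c'
  Position 2 ('e'): matches sub[1] = 'e'
  Position 3 ('d'): matches sub[2] = 'd'
  Position 4 ('d'): no match needed
  Position 5 ('a'): no match needed
  Position 6 ('c'): no match needed
All 3 characters matched => is a subsequence

1


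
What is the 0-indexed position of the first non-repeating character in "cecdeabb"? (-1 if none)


Input: cecdeabb
Character frequencies:
  'a': 1
  'b': 2
  'c': 2
  'd': 1
  'e': 2
Scanning left to right for freq == 1:
  Position 0 ('c'): freq=2, skip
  Position 1 ('e'): freq=2, skip
  Position 2 ('c'): freq=2, skip
  Position 3 ('d'): unique! => answer = 3

3


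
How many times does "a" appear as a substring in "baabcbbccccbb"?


Searching for "a" in "baabcbbccccbb"
Scanning each position:
  Position 0: "b" => no
  Position 1: "a" => MATCH
  Position 2: "a" => MATCH
  Position 3: "b" => no
  Position 4: "c" => no
  Position 5: "b" => no
  Position 6: "b" => no
  Position 7: "c" => no
  Position 8: "c" => no
  Position 9: "c" => no
  Position 10: "c" => no
  Position 11: "b" => no
  Position 12: "b" => no
Total occurrences: 2

2


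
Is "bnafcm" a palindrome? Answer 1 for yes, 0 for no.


Input: bnafcm
Reversed: mcfanb
  Compare pos 0 ('b') with pos 5 ('m'): MISMATCH
  Compare pos 1 ('n') with pos 4 ('c'): MISMATCH
  Compare pos 2 ('a') with pos 3 ('f'): MISMATCH
Result: not a palindrome

0


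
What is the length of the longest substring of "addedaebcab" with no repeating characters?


Input: "addedaebcab"
Sliding window (track last position of each char):
  Position 0 ('a'): window [0,0] length 1 -- new best
  Position 1 ('d'): window [0,1] length 2 -- new best
  Position 2 ('d'): repeat (last at 1), move window start to 2
  Position 2 ('d'): window [2,2] length 1
  Position 3 ('e'): window [2,3] length 2
  Position 4 ('d'): repeat (last at 2), move window start to 3
  Position 4 ('d'): window [3,4] length 2
  Position 5 ('a'): window [3,5] length 3 -- new best
  Position 6 ('e'): repeat (last at 3), move window start to 4
  Position 6 ('e'): window [4,6] length 3
  Position 7 ('b'): window [4,7] length 4 -- new best
  Position 8 ('c'): window [4,8] length 5 -- new best
  Position 9 ('a'): repeat (last at 5), move window start to 6
  Position 9 ('a'): window [6,9] length 4
  Position 10 ('b'): repeat (last at 7), move window start to 8
  Position 10 ('b'): window [8,10] length 3
Longest substring with no repeats: "daebc" with length 5

5


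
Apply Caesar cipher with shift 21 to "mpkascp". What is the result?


Caesar cipher: shift "mpkascp" by 21
  'm' (pos 12) + 21 = pos 7 = 'h'
  'p' (pos 15) + 21 = pos 10 = 'k'
  'k' (pos 10) + 21 = pos 5 = 'f'
  'a' (pos 0) + 21 = pos 21 = 'v'
  's' (pos 18) + 21 = pos 13 = 'n'
  'c' (pos 2) + 21 = pos 23 = 'x'
  'p' (pos 15) + 21 = pos 10 = 'k'
Result: hkfvnxk

hkfvnxk


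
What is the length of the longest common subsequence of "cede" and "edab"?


LCS of "cede" and "edab"
DP table:
           e    d    a    b
      0    0    0    0    0
  c   0    0    0    0    0
  e   0    1    1    1    1
  d   0    1    2    2    2
  e   0    1    2    2    2
LCS length = dp[4][4] = 2

2


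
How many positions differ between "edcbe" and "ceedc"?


Comparing "edcbe" and "ceedc" position by position:
  Position 0: 'e' vs 'c' => DIFFER
  Position 1: 'd' vs 'e' => DIFFER
  Position 2: 'c' vs 'e' => DIFFER
  Position 3: 'b' vs 'd' => DIFFER
  Position 4: 'e' vs 'c' => DIFFER
Positions that differ: 5

5


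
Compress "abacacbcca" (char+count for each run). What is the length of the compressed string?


Input: abacacbcca
Runs:
  'a' x 1 => "a1"
  'b' x 1 => "b1"
  'a' x 1 => "a1"
  'c' x 1 => "c1"
  'a' x 1 => "a1"
  'c' x 1 => "c1"
  'b' x 1 => "b1"
  'c' x 2 => "c2"
  'a' x 1 => "a1"
Compressed: "a1b1a1c1a1c1b1c2a1"
Compressed length: 18

18


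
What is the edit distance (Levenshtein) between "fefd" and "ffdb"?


Computing edit distance: "fefd" -> "ffdb"
DP table:
           f    f    d    b
      0    1    2    3    4
  f   1    0    1    2    3
  e   2    1    1    2    3
  f   3    2    1    2    3
  d   4    3    2    1    2
Edit distance = dp[4][4] = 2

2


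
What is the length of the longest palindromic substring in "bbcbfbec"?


Input: "bbcbfbec"
Checking substrings for palindromes:
  [1:4] "bcb" (len 3) => palindrome
  [3:6] "bfb" (len 3) => palindrome
  [0:2] "bb" (len 2) => palindrome
Longest palindromic substring: "bcb" with length 3

3


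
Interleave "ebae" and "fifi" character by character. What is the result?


Interleaving "ebae" and "fifi":
  Position 0: 'e' from first, 'f' from second => "ef"
  Position 1: 'b' from first, 'i' from second => "bi"
  Position 2: 'a' from first, 'f' from second => "af"
  Position 3: 'e' from first, 'i' from second => "ei"
Result: efbiafei

efbiafei


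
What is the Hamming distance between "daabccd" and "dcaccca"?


Comparing "daabccd" and "dcaccca" position by position:
  Position 0: 'd' vs 'd' => same
  Position 1: 'a' vs 'c' => differ
  Position 2: 'a' vs 'a' => same
  Position 3: 'b' vs 'c' => differ
  Position 4: 'c' vs 'c' => same
  Position 5: 'c' vs 'c' => same
  Position 6: 'd' vs 'a' => differ
Total differences (Hamming distance): 3

3


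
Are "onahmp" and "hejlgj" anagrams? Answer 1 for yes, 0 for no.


Strings: "onahmp", "hejlgj"
Sorted first:  ahmnop
Sorted second: eghjjl
Differ at position 0: 'a' vs 'e' => not anagrams

0


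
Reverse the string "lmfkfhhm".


Input: lmfkfhhm
Reading characters right to left:
  Position 7: 'm'
  Position 6: 'h'
  Position 5: 'h'
  Position 4: 'f'
  Position 3: 'k'
  Position 2: 'f'
  Position 1: 'm'
  Position 0: 'l'
Reversed: mhhfkfml

mhhfkfml


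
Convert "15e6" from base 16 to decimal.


Input: "15e6" in base 16
Positional expansion:
  Digit '1' (value 1) x 16^3 = 4096
  Digit '5' (value 5) x 16^2 = 1280
  Digit 'e' (value 14) x 16^1 = 224
  Digit '6' (value 6) x 16^0 = 6
Sum = 5606

5606


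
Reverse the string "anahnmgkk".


Input: anahnmgkk
Reading characters right to left:
  Position 8: 'k'
  Position 7: 'k'
  Position 6: 'g'
  Position 5: 'm'
  Position 4: 'n'
  Position 3: 'h'
  Position 2: 'a'
  Position 1: 'n'
  Position 0: 'a'
Reversed: kkgmnhana

kkgmnhana


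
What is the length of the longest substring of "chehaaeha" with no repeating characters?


Input: "chehaaeha"
Sliding window (track last position of each char):
  Position 0 ('c'): window [0,0] length 1 -- new best
  Position 1 ('h'): window [0,1] length 2 -- new best
  Position 2 ('e'): window [0,2] length 3 -- new best
  Position 3 ('h'): repeat (last at 1), move window start to 2
  Position 3 ('h'): window [2,3] length 2
  Position 4 ('a'): window [2,4] length 3
  Position 5 ('a'): repeat (last at 4), move window start to 5
  Position 5 ('a'): window [5,5] length 1
  Position 6 ('e'): window [5,6] length 2
  Position 7 ('h'): window [5,7] length 3
  Position 8 ('a'): repeat (last at 5), move window start to 6
  Position 8 ('a'): window [6,8] length 3
Longest substring with no repeats: "che" with length 3

3


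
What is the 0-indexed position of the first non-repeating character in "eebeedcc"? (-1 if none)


Input: eebeedcc
Character frequencies:
  'b': 1
  'c': 2
  'd': 1
  'e': 4
Scanning left to right for freq == 1:
  Position 0 ('e'): freq=4, skip
  Position 1 ('e'): freq=4, skip
  Position 2 ('b'): unique! => answer = 2

2


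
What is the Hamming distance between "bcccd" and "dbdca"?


Comparing "bcccd" and "dbdca" position by position:
  Position 0: 'b' vs 'd' => differ
  Position 1: 'c' vs 'b' => differ
  Position 2: 'c' vs 'd' => differ
  Position 3: 'c' vs 'c' => same
  Position 4: 'd' vs 'a' => differ
Total differences (Hamming distance): 4

4


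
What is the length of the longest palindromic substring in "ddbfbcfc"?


Input: "ddbfbcfc"
Checking substrings for palindromes:
  [2:5] "bfb" (len 3) => palindrome
  [5:8] "cfc" (len 3) => palindrome
  [0:2] "dd" (len 2) => palindrome
Longest palindromic substring: "bfb" with length 3

3


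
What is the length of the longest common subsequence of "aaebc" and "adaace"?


LCS of "aaebc" and "adaace"
DP table:
           a    d    a    a    c    e
      0    0    0    0    0    0    0
  a   0    1    1    1    1    1    1
  a   0    1    1    2    2    2    2
  e   0    1    1    2    2    2    3
  b   0    1    1    2    2    2    3
  c   0    1    1    2    2    3    3
LCS length = dp[5][6] = 3

3


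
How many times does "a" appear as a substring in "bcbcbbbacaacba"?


Searching for "a" in "bcbcbbbacaacba"
Scanning each position:
  Position 0: "b" => no
  Position 1: "c" => no
  Position 2: "b" => no
  Position 3: "c" => no
  Position 4: "b" => no
  Position 5: "b" => no
  Position 6: "b" => no
  Position 7: "a" => MATCH
  Position 8: "c" => no
  Position 9: "a" => MATCH
  Position 10: "a" => MATCH
  Position 11: "c" => no
  Position 12: "b" => no
  Position 13: "a" => MATCH
Total occurrences: 4

4


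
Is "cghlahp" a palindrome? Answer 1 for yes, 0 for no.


Input: cghlahp
Reversed: phalhgc
  Compare pos 0 ('c') with pos 6 ('p'): MISMATCH
  Compare pos 1 ('g') with pos 5 ('h'): MISMATCH
  Compare pos 2 ('h') with pos 4 ('a'): MISMATCH
Result: not a palindrome

0


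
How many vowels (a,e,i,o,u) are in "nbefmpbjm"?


Input: nbefmpbjm
Checking each character:
  'n' at position 0: consonant
  'b' at position 1: consonant
  'e' at position 2: vowel (running total: 1)
  'f' at position 3: consonant
  'm' at position 4: consonant
  'p' at position 5: consonant
  'b' at position 6: consonant
  'j' at position 7: consonant
  'm' at position 8: consonant
Total vowels: 1

1


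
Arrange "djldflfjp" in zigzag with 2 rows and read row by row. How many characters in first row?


Zigzag "djldflfjp" into 2 rows:
Placing characters:
  'd' => row 0
  'j' => row 1
  'l' => row 0
  'd' => row 1
  'f' => row 0
  'l' => row 1
  'f' => row 0
  'j' => row 1
  'p' => row 0
Rows:
  Row 0: "dlffp"
  Row 1: "jdlj"
First row length: 5

5


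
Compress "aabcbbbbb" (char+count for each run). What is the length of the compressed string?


Input: aabcbbbbb
Runs:
  'a' x 2 => "a2"
  'b' x 1 => "b1"
  'c' x 1 => "c1"
  'b' x 5 => "b5"
Compressed: "a2b1c1b5"
Compressed length: 8

8


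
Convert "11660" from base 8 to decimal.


Input: "11660" in base 8
Positional expansion:
  Digit '1' (value 1) x 8^4 = 4096
  Digit '1' (value 1) x 8^3 = 512
  Digit '6' (value 6) x 8^2 = 384
  Digit '6' (value 6) x 8^1 = 48
  Digit '0' (value 0) x 8^0 = 0
Sum = 5040

5040


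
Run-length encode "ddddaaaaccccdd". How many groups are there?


Input: ddddaaaaccccdd
Scanning for consecutive runs:
  Group 1: 'd' x 4 (positions 0-3)
  Group 2: 'a' x 4 (positions 4-7)
  Group 3: 'c' x 4 (positions 8-11)
  Group 4: 'd' x 2 (positions 12-13)
Total groups: 4

4


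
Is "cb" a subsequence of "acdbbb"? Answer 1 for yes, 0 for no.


Check if "cb" is a subsequence of "acdbbb"
Greedy scan:
  Position 0 ('a'): no match needed
  Position 1 ('c'): matches sub[0] = 'c'
  Position 2 ('d'): no match needed
  Position 3 ('b'): matches sub[1] = 'b'
  Position 4 ('b'): no match needed
  Position 5 ('b'): no match needed
All 2 characters matched => is a subsequence

1


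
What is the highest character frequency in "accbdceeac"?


Input: accbdceeac
Character counts:
  'a': 2
  'b': 1
  'c': 4
  'd': 1
  'e': 2
Maximum frequency: 4

4


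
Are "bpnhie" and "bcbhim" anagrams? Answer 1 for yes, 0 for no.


Strings: "bpnhie", "bcbhim"
Sorted first:  behinp
Sorted second: bbchim
Differ at position 1: 'e' vs 'b' => not anagrams

0


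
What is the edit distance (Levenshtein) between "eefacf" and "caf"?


Computing edit distance: "eefacf" -> "caf"
DP table:
           c    a    f
      0    1    2    3
  e   1    1    2    3
  e   2    2    2    3
  f   3    3    3    2
  a   4    4    3    3
  c   5    4    4    4
  f   6    5    5    4
Edit distance = dp[6][3] = 4

4


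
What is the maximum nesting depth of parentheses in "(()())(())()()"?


Input: "(()())(())()()"
Tracking depth:
  Position 0 '(': depth becomes 1
  Position 1 '(': depth becomes 2
  Position 2 ')': depth becomes 1
  Position 3 '(': depth becomes 2
  Position 4 ')': depth becomes 1
  Position 5 ')': depth becomes 0
  Position 6 '(': depth becomes 1
  Position 7 '(': depth becomes 2
  Position 8 ')': depth becomes 1
  Position 9 ')': depth becomes 0
  Position 10 '(': depth becomes 1
  Position 11 ')': depth becomes 0
  Position 12 '(': depth becomes 1
  Position 13 ')': depth becomes 0
Maximum depth reached: 2

2


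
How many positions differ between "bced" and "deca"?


Comparing "bced" and "deca" position by position:
  Position 0: 'b' vs 'd' => DIFFER
  Position 1: 'c' vs 'e' => DIFFER
  Position 2: 'e' vs 'c' => DIFFER
  Position 3: 'd' vs 'a' => DIFFER
Positions that differ: 4

4


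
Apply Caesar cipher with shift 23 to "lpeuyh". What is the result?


Caesar cipher: shift "lpeuyh" by 23
  'l' (pos 11) + 23 = pos 8 = 'i'
  'p' (pos 15) + 23 = pos 12 = 'm'
  'e' (pos 4) + 23 = pos 1 = 'b'
  'u' (pos 20) + 23 = pos 17 = 'r'
  'y' (pos 24) + 23 = pos 21 = 'v'
  'h' (pos 7) + 23 = pos 4 = 'e'
Result: imbrve

imbrve


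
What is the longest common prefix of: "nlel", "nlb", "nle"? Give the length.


Words: nlel, nlb, nle
  Position 0: all 'n' => match
  Position 1: all 'l' => match
  Position 2: ('e', 'b', 'e') => mismatch, stop
LCP = "nl" (length 2)

2


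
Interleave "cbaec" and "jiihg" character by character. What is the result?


Interleaving "cbaec" and "jiihg":
  Position 0: 'c' from first, 'j' from second => "cj"
  Position 1: 'b' from first, 'i' from second => "bi"
  Position 2: 'a' from first, 'i' from second => "ai"
  Position 3: 'e' from first, 'h' from second => "eh"
  Position 4: 'c' from first, 'g' from second => "cg"
Result: cjbiaiehcg

cjbiaiehcg


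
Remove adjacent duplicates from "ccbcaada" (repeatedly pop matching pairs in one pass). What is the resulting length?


Input: ccbcaada
Stack-based adjacent duplicate removal:
  Read 'c': push. Stack: c
  Read 'c': matches stack top 'c' => pop. Stack: (empty)
  Read 'b': push. Stack: b
  Read 'c': push. Stack: bc
  Read 'a': push. Stack: bca
  Read 'a': matches stack top 'a' => pop. Stack: bc
  Read 'd': push. Stack: bcd
  Read 'a': push. Stack: bcda
Final stack: "bcda" (length 4)

4


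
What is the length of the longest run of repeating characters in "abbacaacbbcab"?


Input: "abbacaacbbcab"
Scanning for longest run:
  Position 1 ('b'): new char, reset run to 1
  Position 2 ('b'): continues run of 'b', length=2
  Position 3 ('a'): new char, reset run to 1
  Position 4 ('c'): new char, reset run to 1
  Position 5 ('a'): new char, reset run to 1
  Position 6 ('a'): continues run of 'a', length=2
  Position 7 ('c'): new char, reset run to 1
  Position 8 ('b'): new char, reset run to 1
  Position 9 ('b'): continues run of 'b', length=2
  Position 10 ('c'): new char, reset run to 1
  Position 11 ('a'): new char, reset run to 1
  Position 12 ('b'): new char, reset run to 1
Longest run: 'b' with length 2

2


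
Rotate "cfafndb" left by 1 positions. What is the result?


Input: "cfafndb", rotate left by 1
First 1 characters: "c"
Remaining characters: "fafndb"
Concatenate remaining + first: "fafndb" + "c" = "fafndbc"

fafndbc


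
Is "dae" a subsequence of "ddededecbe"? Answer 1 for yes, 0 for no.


Check if "dae" is a subsequence of "ddededecbe"
Greedy scan:
  Position 0 ('d'): matches sub[0] = 'd'
  Position 1 ('d'): no match needed
  Position 2 ('e'): no match needed
  Position 3 ('d'): no match needed
  Position 4 ('e'): no match needed
  Position 5 ('d'): no match needed
  Position 6 ('e'): no match needed
  Position 7 ('c'): no match needed
  Position 8 ('b'): no match needed
  Position 9 ('e'): no match needed
Only matched 1/3 characters => not a subsequence

0


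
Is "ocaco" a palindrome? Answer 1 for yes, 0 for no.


Input: ocaco
Reversed: ocaco
  Compare pos 0 ('o') with pos 4 ('o'): match
  Compare pos 1 ('c') with pos 3 ('c'): match
Result: palindrome

1


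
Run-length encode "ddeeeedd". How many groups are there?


Input: ddeeeedd
Scanning for consecutive runs:
  Group 1: 'd' x 2 (positions 0-1)
  Group 2: 'e' x 4 (positions 2-5)
  Group 3: 'd' x 2 (positions 6-7)
Total groups: 3

3


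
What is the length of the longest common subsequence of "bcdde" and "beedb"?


LCS of "bcdde" and "beedb"
DP table:
           b    e    e    d    b
      0    0    0    0    0    0
  b   0    1    1    1    1    1
  c   0    1    1    1    1    1
  d   0    1    1    1    2    2
  d   0    1    1    1    2    2
  e   0    1    2    2    2    2
LCS length = dp[5][5] = 2

2


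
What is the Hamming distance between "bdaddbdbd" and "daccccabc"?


Comparing "bdaddbdbd" and "daccccabc" position by position:
  Position 0: 'b' vs 'd' => differ
  Position 1: 'd' vs 'a' => differ
  Position 2: 'a' vs 'c' => differ
  Position 3: 'd' vs 'c' => differ
  Position 4: 'd' vs 'c' => differ
  Position 5: 'b' vs 'c' => differ
  Position 6: 'd' vs 'a' => differ
  Position 7: 'b' vs 'b' => same
  Position 8: 'd' vs 'c' => differ
Total differences (Hamming distance): 8

8


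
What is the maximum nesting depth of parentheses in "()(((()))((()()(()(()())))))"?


Input: "()(((()))((()()(()(()())))))"
Tracking depth:
  Position 0 '(': depth becomes 1
  Position 1 ')': depth becomes 0
  Position 2 '(': depth becomes 1
  Position 3 '(': depth becomes 2
  Position 4 '(': depth becomes 3
  Position 5 '(': depth becomes 4
  Position 6 ')': depth becomes 3
  Position 7 ')': depth becomes 2
  Position 8 ')': depth becomes 1
  Position 9 '(': depth becomes 2
  Position 10 '(': depth becomes 3
  Position 11 '(': depth becomes 4
  Position 12 ')': depth becomes 3
  Position 13 '(': depth becomes 4
  Position 14 ')': depth becomes 3
  Position 15 '(': depth becomes 4
  Position 16 '(': depth becomes 5
  Position 17 ')': depth becomes 4
  Position 18 '(': depth becomes 5
  Position 19 '(': depth becomes 6
  Position 20 ')': depth becomes 5
  Position 21 '(': depth becomes 6
  Position 22 ')': depth becomes 5
  Position 23 ')': depth becomes 4
  Position 24 ')': depth becomes 3
  Position 25 ')': depth becomes 2
  Position 26 ')': depth becomes 1
  Position 27 ')': depth becomes 0
Maximum depth reached: 6

6
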